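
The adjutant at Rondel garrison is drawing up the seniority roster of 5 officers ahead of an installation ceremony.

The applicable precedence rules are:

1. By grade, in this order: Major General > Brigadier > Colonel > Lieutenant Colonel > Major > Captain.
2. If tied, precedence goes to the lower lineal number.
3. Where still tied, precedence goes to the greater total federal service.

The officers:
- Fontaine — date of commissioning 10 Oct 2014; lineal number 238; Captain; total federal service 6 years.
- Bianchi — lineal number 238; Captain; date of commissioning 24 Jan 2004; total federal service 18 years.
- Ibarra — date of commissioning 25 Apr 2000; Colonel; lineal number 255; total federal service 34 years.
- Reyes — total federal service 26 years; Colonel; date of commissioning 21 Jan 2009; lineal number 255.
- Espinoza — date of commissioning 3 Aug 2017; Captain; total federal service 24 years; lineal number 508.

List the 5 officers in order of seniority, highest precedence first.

By grade: Ibarra and Reyes (Colonel); then Bianchi, Fontaine and Espinoza (Captain).
Ibarra and Reyes both have lineal number 255, so the next rule applies.
Among Ibarra and Reyes, by total federal service (higher first): Ibarra (34 years) before Reyes (26 years).
Among Bianchi, Fontaine and Espinoza, by lineal number (lower first): Bianchi and Fontaine (238) before Espinoza (508).
Among Bianchi and Fontaine, by total federal service (higher first): Bianchi (18 years) before Fontaine (6 years).
Full order: Ibarra, Reyes, Bianchi, Fontaine, Espinoza.

Ibarra, Reyes, Bianchi, Fontaine, Espinoza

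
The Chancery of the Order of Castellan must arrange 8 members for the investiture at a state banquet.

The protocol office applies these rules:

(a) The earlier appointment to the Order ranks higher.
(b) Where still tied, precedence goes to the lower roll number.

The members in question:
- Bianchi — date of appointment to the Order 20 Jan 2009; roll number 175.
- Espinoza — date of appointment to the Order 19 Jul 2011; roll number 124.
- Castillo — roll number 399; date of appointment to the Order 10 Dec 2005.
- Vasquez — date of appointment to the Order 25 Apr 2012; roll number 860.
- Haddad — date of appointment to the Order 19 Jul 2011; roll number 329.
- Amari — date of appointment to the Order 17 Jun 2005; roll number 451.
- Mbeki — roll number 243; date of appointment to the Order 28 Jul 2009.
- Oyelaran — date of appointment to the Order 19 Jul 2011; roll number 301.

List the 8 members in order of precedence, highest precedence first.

Amari, Castillo, Bianchi, Mbeki, Espinoza, Oyelaran, Haddad, Vasquez

By date of appointment to the Order (earlier first): Amari (17 Jun 2005); then Castillo (10 Dec 2005); then Bianchi (20 Jan 2009); then Mbeki (28 Jul 2009); then Espinoza, Oyelaran and Haddad (each 19 Jul 2011); then Vasquez (25 Apr 2012).
Among Espinoza, Oyelaran and Haddad, by roll number (lower first): Espinoza (124) before Oyelaran (301) before Haddad (329).
Full order: Amari, Castillo, Bianchi, Mbeki, Espinoza, Oyelaran, Haddad, Vasquez.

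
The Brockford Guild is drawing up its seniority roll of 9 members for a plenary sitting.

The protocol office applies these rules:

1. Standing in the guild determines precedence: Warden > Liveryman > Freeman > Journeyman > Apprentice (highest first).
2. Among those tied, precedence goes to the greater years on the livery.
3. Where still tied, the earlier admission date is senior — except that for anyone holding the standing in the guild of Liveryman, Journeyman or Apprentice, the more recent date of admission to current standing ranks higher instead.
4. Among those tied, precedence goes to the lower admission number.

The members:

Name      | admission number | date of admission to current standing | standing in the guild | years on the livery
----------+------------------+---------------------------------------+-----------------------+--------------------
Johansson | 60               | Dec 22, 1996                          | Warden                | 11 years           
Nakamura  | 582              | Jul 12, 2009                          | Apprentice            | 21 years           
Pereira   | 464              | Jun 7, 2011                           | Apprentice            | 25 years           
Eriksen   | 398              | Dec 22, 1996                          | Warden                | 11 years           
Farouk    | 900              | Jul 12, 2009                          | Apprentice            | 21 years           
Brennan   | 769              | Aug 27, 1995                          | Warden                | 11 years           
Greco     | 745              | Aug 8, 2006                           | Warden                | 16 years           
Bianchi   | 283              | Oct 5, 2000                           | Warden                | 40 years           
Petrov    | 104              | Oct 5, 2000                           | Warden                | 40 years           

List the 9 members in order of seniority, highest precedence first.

Petrov, Bianchi, Greco, Brennan, Johansson, Eriksen, Pereira, Nakamura, Farouk

By standing in the guild: Petrov, Bianchi, Greco, Brennan, Johansson and Eriksen (Warden); then Pereira, Nakamura and Farouk (Apprentice).
Among Petrov, Bianchi, Greco, Brennan, Johansson and Eriksen, by years on the livery (higher first): Petrov and Bianchi (40 years) before Greco (16 years) before Brennan, Johansson and Eriksen (11 years).
Petrov and Bianchi both have date of admission to current standing Oct 5, 2000, so the next rule applies.
Among Petrov and Bianchi, by admission number (lower first): Petrov (104) before Bianchi (283).
Among Brennan, Johansson and Eriksen, by date of admission to current standing (earlier first): Brennan (Aug 27, 1995) before Johansson and Eriksen (Dec 22, 1996).
Among Johansson and Eriksen, by admission number (lower first): Johansson (60) before Eriksen (398).
Among Pereira, Nakamura and Farouk, by years on the livery (higher first): Pereira (25 years) before Nakamura and Farouk (21 years).
Nakamura and Farouk both have date of admission to current standing Jul 12, 2009, so the next rule applies.
Among Nakamura and Farouk, by admission number (lower first): Nakamura (582) before Farouk (900).
Full order: Petrov, Bianchi, Greco, Brennan, Johansson, Eriksen, Pereira, Nakamura, Farouk.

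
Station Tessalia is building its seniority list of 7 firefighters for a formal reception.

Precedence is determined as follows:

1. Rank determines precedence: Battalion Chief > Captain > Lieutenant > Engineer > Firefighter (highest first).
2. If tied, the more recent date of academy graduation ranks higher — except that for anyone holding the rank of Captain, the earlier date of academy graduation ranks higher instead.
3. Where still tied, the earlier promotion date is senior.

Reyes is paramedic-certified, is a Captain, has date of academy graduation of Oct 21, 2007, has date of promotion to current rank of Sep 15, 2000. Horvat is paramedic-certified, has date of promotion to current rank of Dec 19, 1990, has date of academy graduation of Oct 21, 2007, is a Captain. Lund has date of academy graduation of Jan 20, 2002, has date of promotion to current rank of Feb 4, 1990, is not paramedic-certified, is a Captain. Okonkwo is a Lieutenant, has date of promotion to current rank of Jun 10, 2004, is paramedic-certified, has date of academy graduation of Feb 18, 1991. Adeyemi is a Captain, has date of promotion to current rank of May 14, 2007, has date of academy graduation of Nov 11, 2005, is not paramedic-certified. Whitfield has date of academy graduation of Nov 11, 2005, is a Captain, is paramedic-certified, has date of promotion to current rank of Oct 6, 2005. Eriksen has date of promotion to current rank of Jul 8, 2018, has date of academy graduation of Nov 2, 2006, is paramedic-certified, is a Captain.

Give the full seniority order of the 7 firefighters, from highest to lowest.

Lund, Whitfield, Adeyemi, Eriksen, Horvat, Reyes, Okonkwo

By rank: Lund, Whitfield, Adeyemi, Eriksen, Horvat and Reyes (Captain); then Okonkwo (Lieutenant).
Among Lund, Whitfield, Adeyemi, Eriksen, Horvat and Reyes, by date of academy graduation (earlier first) (reversed rule for this group): Lund (Jan 20, 2002) before Whitfield and Adeyemi (Nov 11, 2005) before Eriksen (Nov 2, 2006) before Horvat and Reyes (Oct 21, 2007).
Among Whitfield and Adeyemi, by date of promotion to current rank (earlier first): Whitfield (Oct 6, 2005) before Adeyemi (May 14, 2007).
Among Horvat and Reyes, by date of promotion to current rank (earlier first): Horvat (Dec 19, 1990) before Reyes (Sep 15, 2000).
Full order: Lund, Whitfield, Adeyemi, Eriksen, Horvat, Reyes, Okonkwo.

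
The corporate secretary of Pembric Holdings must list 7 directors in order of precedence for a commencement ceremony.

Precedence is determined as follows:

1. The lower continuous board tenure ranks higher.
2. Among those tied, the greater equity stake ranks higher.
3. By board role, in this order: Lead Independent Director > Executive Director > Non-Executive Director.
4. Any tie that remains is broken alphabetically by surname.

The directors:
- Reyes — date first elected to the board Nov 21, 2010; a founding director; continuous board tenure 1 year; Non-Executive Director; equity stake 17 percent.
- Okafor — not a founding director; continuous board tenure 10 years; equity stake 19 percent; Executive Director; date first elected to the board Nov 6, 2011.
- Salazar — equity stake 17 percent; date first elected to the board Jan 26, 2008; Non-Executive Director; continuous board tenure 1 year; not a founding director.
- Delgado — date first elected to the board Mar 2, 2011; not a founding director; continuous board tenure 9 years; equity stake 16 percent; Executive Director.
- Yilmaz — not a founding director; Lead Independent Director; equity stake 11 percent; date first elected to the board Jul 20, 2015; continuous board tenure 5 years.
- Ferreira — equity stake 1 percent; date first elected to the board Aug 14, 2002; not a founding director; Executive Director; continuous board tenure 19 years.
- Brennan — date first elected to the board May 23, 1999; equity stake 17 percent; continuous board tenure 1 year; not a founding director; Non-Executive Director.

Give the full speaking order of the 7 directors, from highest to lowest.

Brennan, Reyes, Salazar, Yilmaz, Delgado, Okafor, Ferreira

By continuous board tenure (lower first): Brennan, Reyes and Salazar (each 1 year); then Yilmaz (5 years); then Delgado (9 years); then Okafor (10 years); then Ferreira (19 years).
Brennan, Reyes and Salazar all have equity stake 17 percent, so the next rule applies.
Brennan, Reyes and Salazar are each Non-Executive Director, so the next rule applies.
Among Brennan, Reyes and Salazar, alphabetically by surname: Brennan before Reyes before Salazar.
Full order: Brennan, Reyes, Salazar, Yilmaz, Delgado, Okafor, Ferreira.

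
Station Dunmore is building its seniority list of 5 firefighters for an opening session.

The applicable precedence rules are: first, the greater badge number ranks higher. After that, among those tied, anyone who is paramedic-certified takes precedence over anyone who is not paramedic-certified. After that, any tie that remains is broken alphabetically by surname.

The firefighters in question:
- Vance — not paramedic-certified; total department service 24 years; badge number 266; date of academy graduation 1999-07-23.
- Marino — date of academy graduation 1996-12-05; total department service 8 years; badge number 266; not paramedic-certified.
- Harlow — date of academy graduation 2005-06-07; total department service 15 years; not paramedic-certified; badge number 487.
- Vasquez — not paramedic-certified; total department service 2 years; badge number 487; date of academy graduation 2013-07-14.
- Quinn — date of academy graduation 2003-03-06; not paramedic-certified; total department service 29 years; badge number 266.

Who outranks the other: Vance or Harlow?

Harlow

By badge number (higher first): Harlow and Vasquez (both 487); then Marino, Quinn and Vance (each 266).
Harlow and Vasquez are each not paramedic-certified, so the next rule applies.
Among Harlow and Vasquez, alphabetically by surname: Harlow before Vasquez.
Marino, Quinn and Vance are each not paramedic-certified, so the next rule applies.
Among Marino, Quinn and Vance, alphabetically by surname: Marino before Quinn before Vance.
So Harlow takes precedence.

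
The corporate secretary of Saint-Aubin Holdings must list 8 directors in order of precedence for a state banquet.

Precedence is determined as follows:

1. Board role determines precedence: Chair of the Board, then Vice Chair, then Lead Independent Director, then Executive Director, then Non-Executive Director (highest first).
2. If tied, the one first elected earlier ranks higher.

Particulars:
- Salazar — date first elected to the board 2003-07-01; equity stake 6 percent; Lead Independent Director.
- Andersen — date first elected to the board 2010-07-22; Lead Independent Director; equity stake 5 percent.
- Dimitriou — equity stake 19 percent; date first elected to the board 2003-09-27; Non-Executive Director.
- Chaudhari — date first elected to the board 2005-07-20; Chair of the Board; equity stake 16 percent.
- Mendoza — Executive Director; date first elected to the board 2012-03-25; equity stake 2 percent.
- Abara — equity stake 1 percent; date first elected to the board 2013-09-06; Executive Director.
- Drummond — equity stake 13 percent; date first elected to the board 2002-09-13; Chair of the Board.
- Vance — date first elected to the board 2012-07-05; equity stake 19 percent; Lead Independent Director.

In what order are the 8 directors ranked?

By board role: Drummond and Chaudhari (Chair of the Board); then Salazar, Andersen and Vance (Lead Independent Director); then Mendoza and Abara (Executive Director); then Dimitriou (Non-Executive Director).
Among Drummond and Chaudhari, by date first elected to the board (earlier first): Drummond (2002-09-13) before Chaudhari (2005-07-20).
Among Salazar, Andersen and Vance, by date first elected to the board (earlier first): Salazar (2003-07-01) before Andersen (2010-07-22) before Vance (2012-07-05).
Among Mendoza and Abara, by date first elected to the board (earlier first): Mendoza (2012-03-25) before Abara (2013-09-06).
Full order: Drummond, Chaudhari, Salazar, Andersen, Vance, Mendoza, Abara, Dimitriou.

Drummond, Chaudhari, Salazar, Andersen, Vance, Mendoza, Abara, Dimitriou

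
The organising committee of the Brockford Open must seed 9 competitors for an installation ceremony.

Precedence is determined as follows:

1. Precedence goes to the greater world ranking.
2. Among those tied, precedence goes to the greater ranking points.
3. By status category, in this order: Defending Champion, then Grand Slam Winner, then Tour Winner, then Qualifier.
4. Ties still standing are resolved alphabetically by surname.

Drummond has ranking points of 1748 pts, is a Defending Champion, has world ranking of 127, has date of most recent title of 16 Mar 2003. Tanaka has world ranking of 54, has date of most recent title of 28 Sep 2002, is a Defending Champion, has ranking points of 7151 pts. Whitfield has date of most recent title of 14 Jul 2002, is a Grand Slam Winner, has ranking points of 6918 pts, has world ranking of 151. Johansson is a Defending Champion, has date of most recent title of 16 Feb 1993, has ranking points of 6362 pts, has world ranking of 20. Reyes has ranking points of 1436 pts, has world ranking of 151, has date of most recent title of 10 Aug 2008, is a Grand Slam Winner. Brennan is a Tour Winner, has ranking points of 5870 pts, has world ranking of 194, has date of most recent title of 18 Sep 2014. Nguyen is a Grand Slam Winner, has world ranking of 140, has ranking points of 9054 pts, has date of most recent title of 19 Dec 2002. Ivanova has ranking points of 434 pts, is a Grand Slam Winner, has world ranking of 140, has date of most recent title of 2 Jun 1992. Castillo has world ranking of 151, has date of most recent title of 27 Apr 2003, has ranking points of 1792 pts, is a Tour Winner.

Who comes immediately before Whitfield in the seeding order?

Brennan

By world ranking (higher first): Brennan (194); then Whitfield, Castillo and Reyes (each 151); then Nguyen and Ivanova (both 140); then Drummond (127); then Tanaka (54); then Johansson (20).
Among Whitfield, Castillo and Reyes, by ranking points (higher first): Whitfield (6918 pts) before Castillo (1792 pts) before Reyes (1436 pts).
Among Nguyen and Ivanova, by ranking points (higher first): Nguyen (9054 pts) before Ivanova (434 pts).
Order: Brennan, Whitfield, Castillo, Reyes, Nguyen, Ivanova, Drummond, Tanaka, Johansson.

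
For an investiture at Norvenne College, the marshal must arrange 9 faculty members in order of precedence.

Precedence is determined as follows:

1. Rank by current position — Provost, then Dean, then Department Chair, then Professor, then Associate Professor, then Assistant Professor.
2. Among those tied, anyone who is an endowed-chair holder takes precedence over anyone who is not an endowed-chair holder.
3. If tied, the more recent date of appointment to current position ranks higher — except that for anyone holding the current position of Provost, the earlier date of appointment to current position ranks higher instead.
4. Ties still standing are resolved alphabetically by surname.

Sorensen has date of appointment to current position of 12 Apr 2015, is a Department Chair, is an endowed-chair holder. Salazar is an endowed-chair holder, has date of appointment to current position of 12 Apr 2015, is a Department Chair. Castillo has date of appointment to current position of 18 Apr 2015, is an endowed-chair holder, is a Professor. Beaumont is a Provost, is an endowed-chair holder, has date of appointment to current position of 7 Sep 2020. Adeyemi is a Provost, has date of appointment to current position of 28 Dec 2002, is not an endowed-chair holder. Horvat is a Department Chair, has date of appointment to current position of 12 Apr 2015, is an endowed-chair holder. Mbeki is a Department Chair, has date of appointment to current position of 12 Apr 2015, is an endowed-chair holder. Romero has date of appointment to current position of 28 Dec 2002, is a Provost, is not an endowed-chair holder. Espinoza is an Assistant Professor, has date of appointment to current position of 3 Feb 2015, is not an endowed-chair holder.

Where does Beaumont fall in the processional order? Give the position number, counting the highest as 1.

1

By current position: Beaumont, Adeyemi and Romero (Provost); then Horvat, Mbeki, Salazar and Sorensen (Department Chair); then Castillo (Professor); then Espinoza (Assistant Professor).
Among Beaumont, Adeyemi and Romero, an endowed-chair holder before not an endowed-chair holder: Beaumont (an endowed-chair holder) before Adeyemi and Romero (not an endowed-chair holder).
Adeyemi and Romero both have date of appointment to current position 28 Dec 2002, so the next rule applies.
Among Adeyemi and Romero, alphabetically by surname: Adeyemi before Romero.
Horvat, Mbeki, Salazar and Sorensen are each an endowed-chair holder, so the next rule applies.
Horvat, Mbeki, Salazar and Sorensen all have date of appointment to current position 12 Apr 2015, so the next rule applies.
Among Horvat, Mbeki, Salazar and Sorensen, alphabetically by surname: Horvat before Mbeki before Salazar before Sorensen.
Order: Beaumont, Adeyemi, Romero, Horvat, Mbeki, Salazar, Sorensen, Castillo, Espinoza. So position 1.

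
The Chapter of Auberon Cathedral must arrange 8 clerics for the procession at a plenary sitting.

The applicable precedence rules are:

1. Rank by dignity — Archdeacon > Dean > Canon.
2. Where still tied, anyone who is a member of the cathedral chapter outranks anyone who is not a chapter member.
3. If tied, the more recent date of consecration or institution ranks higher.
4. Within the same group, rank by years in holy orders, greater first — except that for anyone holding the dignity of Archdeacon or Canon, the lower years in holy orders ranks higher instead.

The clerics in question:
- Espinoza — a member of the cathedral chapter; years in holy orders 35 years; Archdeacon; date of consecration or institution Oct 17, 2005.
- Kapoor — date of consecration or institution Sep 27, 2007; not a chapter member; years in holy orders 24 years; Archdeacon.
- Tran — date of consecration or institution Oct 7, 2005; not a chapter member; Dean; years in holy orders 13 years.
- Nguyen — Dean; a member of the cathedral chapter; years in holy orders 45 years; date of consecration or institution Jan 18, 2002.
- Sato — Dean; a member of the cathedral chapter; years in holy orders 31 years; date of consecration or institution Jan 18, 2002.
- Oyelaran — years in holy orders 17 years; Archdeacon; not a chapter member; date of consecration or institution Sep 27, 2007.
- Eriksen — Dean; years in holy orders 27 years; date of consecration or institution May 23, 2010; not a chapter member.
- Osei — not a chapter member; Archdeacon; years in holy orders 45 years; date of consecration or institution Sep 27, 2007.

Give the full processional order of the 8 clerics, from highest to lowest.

Espinoza, Oyelaran, Kapoor, Osei, Nguyen, Sato, Eriksen, Tran

By dignity: Espinoza, Oyelaran, Kapoor and Osei (Archdeacon); then Nguyen, Sato, Eriksen and Tran (Dean).
Among Espinoza, Oyelaran, Kapoor and Osei, a member of the cathedral chapter before not a chapter member: Espinoza (a member of the cathedral chapter) before Oyelaran, Kapoor and Osei (not a chapter member).
Oyelaran, Kapoor and Osei all have date of consecration or institution Sep 27, 2007, so the next rule applies.
Among Oyelaran, Kapoor and Osei, by years in holy orders (lower first) (reversed rule for this group): Oyelaran (17 years) before Kapoor (24 years) before Osei (45 years).
Among Nguyen, Sato, Eriksen and Tran, a member of the cathedral chapter before not a chapter member: Nguyen and Sato (a member of the cathedral chapter) before Eriksen and Tran (not a chapter member).
Nguyen and Sato both have date of consecration or institution Jan 18, 2002, so the next rule applies.
Among Nguyen and Sato, by years in holy orders (higher first): Nguyen (45 years) before Sato (31 years).
Among Eriksen and Tran, by date of consecration or institution (later first): Eriksen (May 23, 2010) before Tran (Oct 7, 2005).
Full order: Espinoza, Oyelaran, Kapoor, Osei, Nguyen, Sato, Eriksen, Tran.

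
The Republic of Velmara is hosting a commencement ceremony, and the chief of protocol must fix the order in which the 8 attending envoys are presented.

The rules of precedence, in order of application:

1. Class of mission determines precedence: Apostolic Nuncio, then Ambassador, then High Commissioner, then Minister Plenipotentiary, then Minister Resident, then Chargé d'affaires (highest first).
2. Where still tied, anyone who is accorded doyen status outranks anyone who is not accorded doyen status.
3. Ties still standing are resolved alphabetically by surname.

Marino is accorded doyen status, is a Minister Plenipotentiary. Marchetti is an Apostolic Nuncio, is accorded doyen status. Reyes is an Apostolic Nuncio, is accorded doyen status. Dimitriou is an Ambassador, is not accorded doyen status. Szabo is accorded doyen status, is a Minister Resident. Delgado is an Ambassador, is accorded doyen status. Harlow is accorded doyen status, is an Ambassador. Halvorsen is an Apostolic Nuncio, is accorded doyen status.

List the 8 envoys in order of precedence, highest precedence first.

By class of mission: Halvorsen, Marchetti and Reyes (Apostolic Nuncio); then Delgado, Harlow and Dimitriou (Ambassador); then Marino (Minister Plenipotentiary); then Szabo (Minister Resident).
Halvorsen, Marchetti and Reyes are each accorded doyen status, so the next rule applies.
Among Halvorsen, Marchetti and Reyes, alphabetically by surname: Halvorsen before Marchetti before Reyes.
Among Delgado, Harlow and Dimitriou, accorded doyen status before not accorded doyen status: Delgado and Harlow (accorded doyen status) before Dimitriou (not accorded doyen status).
Among Delgado and Harlow, alphabetically by surname: Delgado before Harlow.
Full order: Halvorsen, Marchetti, Reyes, Delgado, Harlow, Dimitriou, Marino, Szabo.

Halvorsen, Marchetti, Reyes, Delgado, Harlow, Dimitriou, Marino, Szabo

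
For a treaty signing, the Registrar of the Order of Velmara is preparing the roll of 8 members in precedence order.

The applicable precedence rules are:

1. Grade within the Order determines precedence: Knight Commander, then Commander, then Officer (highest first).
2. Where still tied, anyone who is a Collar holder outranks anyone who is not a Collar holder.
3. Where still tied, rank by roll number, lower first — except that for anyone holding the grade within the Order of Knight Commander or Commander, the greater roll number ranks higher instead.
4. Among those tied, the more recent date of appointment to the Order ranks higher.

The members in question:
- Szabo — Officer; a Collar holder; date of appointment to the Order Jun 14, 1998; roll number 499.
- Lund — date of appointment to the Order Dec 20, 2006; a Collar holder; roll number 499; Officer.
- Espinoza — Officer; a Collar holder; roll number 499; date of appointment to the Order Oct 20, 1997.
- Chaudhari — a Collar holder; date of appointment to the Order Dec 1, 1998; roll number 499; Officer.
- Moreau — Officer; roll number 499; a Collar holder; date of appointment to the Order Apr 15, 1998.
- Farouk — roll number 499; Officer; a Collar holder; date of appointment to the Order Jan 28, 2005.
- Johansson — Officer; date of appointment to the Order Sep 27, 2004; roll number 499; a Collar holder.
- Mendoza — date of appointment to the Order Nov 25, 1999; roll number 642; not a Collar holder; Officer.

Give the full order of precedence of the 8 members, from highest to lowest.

By grade within the Order: Lund, Farouk, Johansson, Chaudhari, Szabo, Moreau, Espinoza and Mendoza (Officer).
Among Lund, Farouk, Johansson, Chaudhari, Szabo, Moreau, Espinoza and Mendoza, a Collar holder before not a Collar holder: Lund, Farouk, Johansson, Chaudhari, Szabo, Moreau and Espinoza (a Collar holder) before Mendoza (not a Collar holder).
Lund, Farouk, Johansson, Chaudhari, Szabo, Moreau and Espinoza all have roll number 499, so the next rule applies.
Among Lund, Farouk, Johansson, Chaudhari, Szabo, Moreau and Espinoza, by date of appointment to the Order (later first): Lund (Dec 20, 2006) before Farouk (Jan 28, 2005) before Johansson (Sep 27, 2004) before Chaudhari (Dec 1, 1998) before Szabo (Jun 14, 1998) before Moreau (Apr 15, 1998) before Espinoza (Oct 20, 1997).
Full order: Lund, Farouk, Johansson, Chaudhari, Szabo, Moreau, Espinoza, Mendoza.

Lund, Farouk, Johansson, Chaudhari, Szabo, Moreau, Espinoza, Mendoza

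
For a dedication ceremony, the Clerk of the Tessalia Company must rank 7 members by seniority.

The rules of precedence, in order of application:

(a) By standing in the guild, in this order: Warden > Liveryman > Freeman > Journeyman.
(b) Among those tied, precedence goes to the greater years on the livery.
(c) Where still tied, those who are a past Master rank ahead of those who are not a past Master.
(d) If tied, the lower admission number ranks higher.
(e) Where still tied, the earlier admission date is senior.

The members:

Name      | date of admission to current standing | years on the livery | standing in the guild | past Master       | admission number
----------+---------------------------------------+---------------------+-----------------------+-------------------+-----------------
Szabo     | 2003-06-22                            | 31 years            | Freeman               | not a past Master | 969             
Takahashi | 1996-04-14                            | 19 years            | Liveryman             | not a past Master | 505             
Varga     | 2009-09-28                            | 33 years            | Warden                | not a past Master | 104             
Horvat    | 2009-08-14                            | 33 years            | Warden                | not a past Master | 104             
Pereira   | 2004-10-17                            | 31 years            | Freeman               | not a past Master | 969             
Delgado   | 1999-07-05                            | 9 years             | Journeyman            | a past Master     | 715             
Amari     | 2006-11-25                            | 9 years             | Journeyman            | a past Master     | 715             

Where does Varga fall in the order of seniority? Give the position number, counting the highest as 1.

By standing in the guild: Horvat and Varga (Warden); then Takahashi (Liveryman); then Szabo and Pereira (Freeman); then Delgado and Amari (Journeyman).
Horvat and Varga both have years on the livery 33 years, so the next rule applies.
Horvat and Varga are each not a past Master, so the next rule applies.
Horvat and Varga both have admission number 104, so the next rule applies.
Among Horvat and Varga, by date of admission to current standing (earlier first): Horvat (2009-08-14) before Varga (2009-09-28).
Szabo and Pereira both have years on the livery 31 years, so the next rule applies.
Szabo and Pereira are each not a past Master, so the next rule applies.
Szabo and Pereira both have admission number 969, so the next rule applies.
Among Szabo and Pereira, by date of admission to current standing (earlier first): Szabo (2003-06-22) before Pereira (2004-10-17).
Delgado and Amari both have years on the livery 9 years, so the next rule applies.
Delgado and Amari are each a past Master, so the next rule applies.
Delgado and Amari both have admission number 715, so the next rule applies.
Among Delgado and Amari, by date of admission to current standing (earlier first): Delgado (1999-07-05) before Amari (2006-11-25).
Order: Horvat, Varga, Takahashi, Szabo, Pereira, Delgado, Amari. So position 2.

2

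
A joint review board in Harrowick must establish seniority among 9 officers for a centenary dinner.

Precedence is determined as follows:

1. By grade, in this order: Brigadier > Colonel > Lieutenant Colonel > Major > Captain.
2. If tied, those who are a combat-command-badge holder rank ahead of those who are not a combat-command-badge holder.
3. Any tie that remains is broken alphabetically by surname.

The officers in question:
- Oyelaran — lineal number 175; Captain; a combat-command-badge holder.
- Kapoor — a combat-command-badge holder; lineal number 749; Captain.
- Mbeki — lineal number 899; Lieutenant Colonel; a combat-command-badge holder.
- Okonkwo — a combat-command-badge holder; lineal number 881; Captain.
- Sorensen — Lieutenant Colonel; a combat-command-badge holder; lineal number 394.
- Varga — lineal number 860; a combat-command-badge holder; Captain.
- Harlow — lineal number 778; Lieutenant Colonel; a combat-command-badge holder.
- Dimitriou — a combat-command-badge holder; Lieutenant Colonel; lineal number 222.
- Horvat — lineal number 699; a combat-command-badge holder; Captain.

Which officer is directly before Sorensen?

By grade: Dimitriou, Harlow, Mbeki and Sorensen (Lieutenant Colonel); then Horvat, Kapoor, Okonkwo, Oyelaran and Varga (Captain).
Dimitriou, Harlow, Mbeki and Sorensen are each a combat-command-badge holder, so the next rule applies.
Among Dimitriou, Harlow, Mbeki and Sorensen, alphabetically by surname: Dimitriou before Harlow before Mbeki before Sorensen.
Horvat, Kapoor, Okonkwo, Oyelaran and Varga are each a combat-command-badge holder, so the next rule applies.
Among Horvat, Kapoor, Okonkwo, Oyelaran and Varga, alphabetically by surname: Horvat before Kapoor before Okonkwo before Oyelaran before Varga.
Order: Dimitriou, Harlow, Mbeki, Sorensen, Horvat, Kapoor, Okonkwo, Oyelaran, Varga.

Mbeki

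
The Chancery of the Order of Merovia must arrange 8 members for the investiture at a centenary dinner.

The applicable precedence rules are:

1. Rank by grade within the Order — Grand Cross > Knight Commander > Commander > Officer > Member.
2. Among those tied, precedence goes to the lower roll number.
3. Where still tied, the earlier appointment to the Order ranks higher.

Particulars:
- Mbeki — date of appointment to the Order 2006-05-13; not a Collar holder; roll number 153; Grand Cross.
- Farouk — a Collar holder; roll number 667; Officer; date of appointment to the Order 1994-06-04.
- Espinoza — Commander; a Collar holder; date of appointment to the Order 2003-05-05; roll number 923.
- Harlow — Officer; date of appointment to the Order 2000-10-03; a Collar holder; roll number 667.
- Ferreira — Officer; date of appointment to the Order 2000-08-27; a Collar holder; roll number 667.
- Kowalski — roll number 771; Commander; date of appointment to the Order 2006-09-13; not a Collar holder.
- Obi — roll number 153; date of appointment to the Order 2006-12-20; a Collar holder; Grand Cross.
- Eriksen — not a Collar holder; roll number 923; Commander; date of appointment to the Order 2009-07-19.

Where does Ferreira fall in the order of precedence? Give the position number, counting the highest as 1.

By grade within the Order: Mbeki and Obi (Grand Cross); then Kowalski, Espinoza and Eriksen (Commander); then Farouk, Ferreira and Harlow (Officer).
Mbeki and Obi both have roll number 153, so the next rule applies.
Among Mbeki and Obi, by date of appointment to the Order (earlier first): Mbeki (2006-05-13) before Obi (2006-12-20).
Among Kowalski, Espinoza and Eriksen, by roll number (lower first): Kowalski (771) before Espinoza and Eriksen (923).
Among Espinoza and Eriksen, by date of appointment to the Order (earlier first): Espinoza (2003-05-05) before Eriksen (2009-07-19).
Farouk, Ferreira and Harlow all have roll number 667, so the next rule applies.
Among Farouk, Ferreira and Harlow, by date of appointment to the Order (earlier first): Farouk (1994-06-04) before Ferreira (2000-08-27) before Harlow (2000-10-03).
Order: Mbeki, Obi, Kowalski, Espinoza, Eriksen, Farouk, Ferreira, Harlow. So position 7.

7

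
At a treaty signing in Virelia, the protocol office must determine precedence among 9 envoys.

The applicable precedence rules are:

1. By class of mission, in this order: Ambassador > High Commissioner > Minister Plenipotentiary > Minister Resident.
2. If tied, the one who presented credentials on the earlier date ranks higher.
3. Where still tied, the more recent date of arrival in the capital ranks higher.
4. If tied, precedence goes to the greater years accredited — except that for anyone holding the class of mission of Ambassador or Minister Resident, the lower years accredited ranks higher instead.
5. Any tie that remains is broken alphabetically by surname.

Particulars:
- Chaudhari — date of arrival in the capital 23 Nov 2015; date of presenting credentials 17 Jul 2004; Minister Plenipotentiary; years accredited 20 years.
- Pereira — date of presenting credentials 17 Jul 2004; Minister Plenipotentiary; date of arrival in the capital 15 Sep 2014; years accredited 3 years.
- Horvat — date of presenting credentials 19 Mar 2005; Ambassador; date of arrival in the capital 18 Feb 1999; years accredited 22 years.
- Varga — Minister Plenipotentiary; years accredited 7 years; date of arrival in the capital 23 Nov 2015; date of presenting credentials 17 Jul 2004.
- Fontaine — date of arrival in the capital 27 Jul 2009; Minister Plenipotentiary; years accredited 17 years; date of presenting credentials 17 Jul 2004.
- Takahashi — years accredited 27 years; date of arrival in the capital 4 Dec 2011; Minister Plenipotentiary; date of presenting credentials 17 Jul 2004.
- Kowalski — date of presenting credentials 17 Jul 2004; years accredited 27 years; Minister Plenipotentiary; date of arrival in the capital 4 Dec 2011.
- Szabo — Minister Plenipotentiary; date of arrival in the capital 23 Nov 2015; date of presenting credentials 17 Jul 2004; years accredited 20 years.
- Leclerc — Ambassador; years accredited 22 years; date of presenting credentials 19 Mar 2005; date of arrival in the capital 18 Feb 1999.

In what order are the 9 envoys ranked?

By class of mission: Horvat and Leclerc (Ambassador); then Chaudhari, Szabo, Varga, Pereira, Kowalski, Takahashi and Fontaine (Minister Plenipotentiary).
Horvat and Leclerc both have date of presenting credentials 19 Mar 2005, so the next rule applies.
Horvat and Leclerc both have date of arrival in the capital 18 Feb 1999, so the next rule applies.
Horvat and Leclerc both have years accredited 22 years, so the next rule applies.
Among Horvat and Leclerc, alphabetically by surname: Horvat before Leclerc.
Chaudhari, Szabo, Varga, Pereira, Kowalski, Takahashi and Fontaine all have date of presenting credentials 17 Jul 2004, so the next rule applies.
Among Chaudhari, Szabo, Varga, Pereira, Kowalski, Takahashi and Fontaine, by date of arrival in the capital (later first): Chaudhari, Szabo and Varga (23 Nov 2015) before Pereira (15 Sep 2014) before Kowalski and Takahashi (4 Dec 2011) before Fontaine (27 Jul 2009).
Among Chaudhari, Szabo and Varga, by years accredited (higher first): Chaudhari and Szabo (20 years) before Varga (7 years).
Among Chaudhari and Szabo, alphabetically by surname: Chaudhari before Szabo.
Kowalski and Takahashi both have years accredited 27 years, so the next rule applies.
Among Kowalski and Takahashi, alphabetically by surname: Kowalski before Takahashi.
Full order: Horvat, Leclerc, Chaudhari, Szabo, Varga, Pereira, Kowalski, Takahashi, Fontaine.

Horvat, Leclerc, Chaudhari, Szabo, Varga, Pereira, Kowalski, Takahashi, Fontaine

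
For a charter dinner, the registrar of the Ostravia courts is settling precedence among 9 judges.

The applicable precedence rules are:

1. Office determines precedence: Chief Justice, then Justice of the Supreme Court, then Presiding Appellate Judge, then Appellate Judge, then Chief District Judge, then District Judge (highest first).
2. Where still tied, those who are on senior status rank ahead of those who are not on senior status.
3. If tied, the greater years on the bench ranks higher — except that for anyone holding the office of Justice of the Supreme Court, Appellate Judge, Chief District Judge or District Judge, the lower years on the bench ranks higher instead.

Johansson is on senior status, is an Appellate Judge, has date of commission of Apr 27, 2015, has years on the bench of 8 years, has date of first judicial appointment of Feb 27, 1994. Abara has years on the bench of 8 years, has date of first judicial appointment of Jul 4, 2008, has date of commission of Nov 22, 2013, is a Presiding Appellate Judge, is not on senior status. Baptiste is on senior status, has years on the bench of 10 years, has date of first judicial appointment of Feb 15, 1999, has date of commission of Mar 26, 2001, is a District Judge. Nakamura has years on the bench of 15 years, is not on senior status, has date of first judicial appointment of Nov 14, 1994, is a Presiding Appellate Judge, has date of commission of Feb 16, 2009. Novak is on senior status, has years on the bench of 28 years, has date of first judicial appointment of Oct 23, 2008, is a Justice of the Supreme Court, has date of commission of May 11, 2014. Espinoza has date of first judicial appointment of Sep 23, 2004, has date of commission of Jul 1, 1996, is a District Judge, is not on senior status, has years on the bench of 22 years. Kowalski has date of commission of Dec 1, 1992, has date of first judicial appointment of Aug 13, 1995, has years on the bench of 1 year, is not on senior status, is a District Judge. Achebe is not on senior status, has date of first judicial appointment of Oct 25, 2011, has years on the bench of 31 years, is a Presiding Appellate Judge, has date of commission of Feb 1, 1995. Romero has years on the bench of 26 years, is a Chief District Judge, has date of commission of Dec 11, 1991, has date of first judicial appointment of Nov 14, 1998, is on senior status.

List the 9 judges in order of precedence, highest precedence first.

Novak, Achebe, Nakamura, Abara, Johansson, Romero, Baptiste, Kowalski, Espinoza

By office: Novak (Justice of the Supreme Court); then Achebe, Nakamura and Abara (Presiding Appellate Judge); then Johansson (Appellate Judge); then Romero (Chief District Judge); then Baptiste, Kowalski and Espinoza (District Judge).
Achebe, Nakamura and Abara are each not on senior status, so the next rule applies.
Among Achebe, Nakamura and Abara, by years on the bench (higher first): Achebe (31 years) before Nakamura (15 years) before Abara (8 years).
Among Baptiste, Kowalski and Espinoza, on senior status before not on senior status: Baptiste (on senior status) before Kowalski and Espinoza (not on senior status).
Among Kowalski and Espinoza, by years on the bench (lower first) (reversed rule for this group): Kowalski (1 year) before Espinoza (22 years).
Full order: Novak, Achebe, Nakamura, Abara, Johansson, Romero, Baptiste, Kowalski, Espinoza.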